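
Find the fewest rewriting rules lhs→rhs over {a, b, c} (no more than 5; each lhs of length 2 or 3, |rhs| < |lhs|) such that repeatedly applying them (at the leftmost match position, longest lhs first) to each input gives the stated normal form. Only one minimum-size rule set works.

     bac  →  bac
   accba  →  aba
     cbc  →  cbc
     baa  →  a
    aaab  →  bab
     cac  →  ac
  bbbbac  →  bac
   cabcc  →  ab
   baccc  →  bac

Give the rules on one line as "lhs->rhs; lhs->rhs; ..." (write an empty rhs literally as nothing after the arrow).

  | bac
  | accba => aba
  | cbc
  | baa => bb => a

aa->b; bb->a; ca->a; cc->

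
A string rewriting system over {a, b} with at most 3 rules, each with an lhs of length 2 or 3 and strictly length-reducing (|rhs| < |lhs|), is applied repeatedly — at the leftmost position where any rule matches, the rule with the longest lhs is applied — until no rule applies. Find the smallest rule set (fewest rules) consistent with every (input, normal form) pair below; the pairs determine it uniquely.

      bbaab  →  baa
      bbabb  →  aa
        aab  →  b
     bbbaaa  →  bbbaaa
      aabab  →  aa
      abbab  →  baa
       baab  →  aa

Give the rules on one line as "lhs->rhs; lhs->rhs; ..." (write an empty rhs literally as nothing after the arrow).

ab->b; bab->aa

  | bbaab => bbab => baa
  | bbabb => baab => bab => aa
  | aab => ab => b
  | bbbaaa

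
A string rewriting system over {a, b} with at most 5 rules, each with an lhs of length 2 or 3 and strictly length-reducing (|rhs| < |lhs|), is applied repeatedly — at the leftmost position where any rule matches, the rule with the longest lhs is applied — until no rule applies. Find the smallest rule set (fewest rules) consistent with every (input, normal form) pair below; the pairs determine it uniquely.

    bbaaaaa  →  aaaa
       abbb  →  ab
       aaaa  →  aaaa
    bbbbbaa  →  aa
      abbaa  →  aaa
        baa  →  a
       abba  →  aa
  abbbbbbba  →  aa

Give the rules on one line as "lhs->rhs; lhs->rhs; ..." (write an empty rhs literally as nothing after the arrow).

  | bbaaaaa => abaaaa => aaaa
  | abbb => ab
  | aaaa
  | bbbbbaa => bbbaba => babba => abba => aa

abb->a; ba->a; baa->a; bba->ab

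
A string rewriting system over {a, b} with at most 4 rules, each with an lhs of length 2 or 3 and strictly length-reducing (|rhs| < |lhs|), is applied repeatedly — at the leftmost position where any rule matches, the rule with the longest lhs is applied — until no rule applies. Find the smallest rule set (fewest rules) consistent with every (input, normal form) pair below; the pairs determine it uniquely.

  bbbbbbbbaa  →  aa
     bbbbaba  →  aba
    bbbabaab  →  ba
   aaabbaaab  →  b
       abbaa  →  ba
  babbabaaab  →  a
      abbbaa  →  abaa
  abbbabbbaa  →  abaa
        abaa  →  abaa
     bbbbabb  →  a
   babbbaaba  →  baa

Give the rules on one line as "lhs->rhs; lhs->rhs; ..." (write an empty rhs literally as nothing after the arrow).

aaa->ba; aab->a; bab->b; bb->

  | bbbbbbbbaa => bbbbbbaa => bbbbaa => bbaa => aa
  | bbbbaba => bbaba => aba
  | bbbabaab => babaab => baab => ba
  | aaabbaaab => babbaaab => bbaaab => aaab => bab => b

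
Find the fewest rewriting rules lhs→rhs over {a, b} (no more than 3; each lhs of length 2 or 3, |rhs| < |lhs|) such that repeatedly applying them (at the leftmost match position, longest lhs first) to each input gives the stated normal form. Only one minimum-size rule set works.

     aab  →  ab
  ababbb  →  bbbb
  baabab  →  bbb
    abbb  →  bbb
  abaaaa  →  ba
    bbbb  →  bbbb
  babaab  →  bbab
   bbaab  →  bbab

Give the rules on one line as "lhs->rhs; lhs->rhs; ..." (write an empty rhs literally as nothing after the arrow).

aa->a; aba->b; abb->bb

  | aab => ab
  | ababbb => bbbb
  | baabab => babab => bbb
  | abbb => bbb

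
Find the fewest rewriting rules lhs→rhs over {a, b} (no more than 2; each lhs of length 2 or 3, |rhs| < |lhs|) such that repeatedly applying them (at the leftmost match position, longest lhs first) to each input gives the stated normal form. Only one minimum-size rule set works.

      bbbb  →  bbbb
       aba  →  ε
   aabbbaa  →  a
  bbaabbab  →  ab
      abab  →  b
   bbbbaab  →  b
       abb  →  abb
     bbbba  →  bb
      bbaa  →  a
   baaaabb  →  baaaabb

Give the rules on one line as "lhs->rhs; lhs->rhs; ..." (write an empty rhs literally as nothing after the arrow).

aba->; bba->

  | bbbb
  | aba => ε
  | aabbbaa => aaba => a
  | bbaabbab => abbab => ab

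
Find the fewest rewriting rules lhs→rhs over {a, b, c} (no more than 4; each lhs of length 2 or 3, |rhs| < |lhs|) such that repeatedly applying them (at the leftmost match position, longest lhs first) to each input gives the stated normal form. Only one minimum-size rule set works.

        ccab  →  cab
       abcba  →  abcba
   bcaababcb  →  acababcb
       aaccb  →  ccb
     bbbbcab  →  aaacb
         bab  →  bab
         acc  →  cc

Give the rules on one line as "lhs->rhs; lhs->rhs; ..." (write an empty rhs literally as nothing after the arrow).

acc->cc; bbb->aa; bca->ac; cca->ca

  | ccab => cab
  | abcba
  | bcaababcb => acababcb
  | aaccb => accb => ccb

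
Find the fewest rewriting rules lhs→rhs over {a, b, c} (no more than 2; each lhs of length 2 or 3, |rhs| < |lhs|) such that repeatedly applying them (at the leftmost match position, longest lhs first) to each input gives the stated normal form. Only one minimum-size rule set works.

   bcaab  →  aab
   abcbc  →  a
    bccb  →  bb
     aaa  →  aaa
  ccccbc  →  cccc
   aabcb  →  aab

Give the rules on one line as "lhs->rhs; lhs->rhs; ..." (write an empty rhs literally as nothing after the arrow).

  | bcaab => aab
  | abcbc => abc => a
  | bccb => bb
  | aaa

bc->; bcc->b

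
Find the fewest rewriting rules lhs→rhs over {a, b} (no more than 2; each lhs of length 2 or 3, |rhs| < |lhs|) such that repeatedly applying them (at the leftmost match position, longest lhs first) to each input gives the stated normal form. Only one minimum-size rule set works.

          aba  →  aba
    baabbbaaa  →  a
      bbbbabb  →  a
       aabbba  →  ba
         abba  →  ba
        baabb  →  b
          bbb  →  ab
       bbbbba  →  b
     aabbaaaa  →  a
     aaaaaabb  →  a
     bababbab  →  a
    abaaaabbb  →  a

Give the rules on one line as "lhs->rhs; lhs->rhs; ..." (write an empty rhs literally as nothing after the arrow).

aa->b; bb->a

  | aba
  | baabbbaaa => bbbbbaaa => abbbaaa => aabaaa => bbaaa => aaaa => baa => bb => a
  | bbbbabb => abbabb => aaabb => babb => baa => bb => a
  | aabbba => bbbba => abba => aaa => ba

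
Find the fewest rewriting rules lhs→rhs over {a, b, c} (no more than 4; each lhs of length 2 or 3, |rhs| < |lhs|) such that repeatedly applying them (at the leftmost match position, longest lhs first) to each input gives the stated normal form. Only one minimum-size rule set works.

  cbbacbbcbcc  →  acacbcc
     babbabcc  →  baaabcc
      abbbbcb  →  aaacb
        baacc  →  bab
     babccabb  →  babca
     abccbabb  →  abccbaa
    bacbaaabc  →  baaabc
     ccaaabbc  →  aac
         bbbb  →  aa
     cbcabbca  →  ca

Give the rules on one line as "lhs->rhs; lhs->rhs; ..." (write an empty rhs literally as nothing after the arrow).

  | cbbacbbcbcc => caacbbcbcc => acbbcbcc => acacbcc
  | babbabcc => baaabcc
  | abbbbcb => aabbcb => aaacb
  | baacc => bab

acc->b; bac->; bb->a; caa->a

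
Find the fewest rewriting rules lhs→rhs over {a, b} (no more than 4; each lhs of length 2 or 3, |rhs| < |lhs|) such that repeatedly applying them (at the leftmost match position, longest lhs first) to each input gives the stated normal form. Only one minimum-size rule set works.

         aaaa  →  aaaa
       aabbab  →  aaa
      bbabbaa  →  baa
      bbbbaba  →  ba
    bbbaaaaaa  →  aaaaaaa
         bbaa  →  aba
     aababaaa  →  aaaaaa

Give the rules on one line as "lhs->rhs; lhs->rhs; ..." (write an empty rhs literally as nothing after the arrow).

  | aaaa
  | aabbab => aabab => aaab => aaa
  | bbabbaa => abbbaa => baa
  | bbbbaba => bbabba => abbba => ba

aab->aa; abb->; bab->aa; bba->ab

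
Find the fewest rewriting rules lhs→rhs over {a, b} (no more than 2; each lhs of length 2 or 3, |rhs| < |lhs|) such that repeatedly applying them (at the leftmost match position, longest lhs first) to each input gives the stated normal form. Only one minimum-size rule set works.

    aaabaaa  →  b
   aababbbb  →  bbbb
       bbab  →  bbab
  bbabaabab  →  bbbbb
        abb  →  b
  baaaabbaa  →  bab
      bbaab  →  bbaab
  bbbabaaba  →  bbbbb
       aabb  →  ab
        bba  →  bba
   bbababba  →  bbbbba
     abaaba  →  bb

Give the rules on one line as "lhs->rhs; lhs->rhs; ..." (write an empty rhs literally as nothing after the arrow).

  | aaabaaa => aabaa => aba => b
  | aababbbb => abbbbb => bbbb
  | bbab
  | bbabaabab => bbbabab => bbbbb

aba->b; abb->b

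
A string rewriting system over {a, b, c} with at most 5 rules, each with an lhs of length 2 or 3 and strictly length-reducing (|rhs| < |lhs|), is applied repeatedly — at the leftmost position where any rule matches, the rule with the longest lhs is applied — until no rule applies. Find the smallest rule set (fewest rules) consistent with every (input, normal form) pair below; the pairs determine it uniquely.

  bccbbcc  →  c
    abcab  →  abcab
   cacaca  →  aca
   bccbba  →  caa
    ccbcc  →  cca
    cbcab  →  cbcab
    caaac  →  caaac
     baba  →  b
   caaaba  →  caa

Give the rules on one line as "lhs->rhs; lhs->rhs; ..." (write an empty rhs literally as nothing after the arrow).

  | bccbbcc => abbcc => cacc => c
  | abcab
  | cacaca => aca
  | bccbba => abba => caa

aba->; abb->ca; bcc->a; cac->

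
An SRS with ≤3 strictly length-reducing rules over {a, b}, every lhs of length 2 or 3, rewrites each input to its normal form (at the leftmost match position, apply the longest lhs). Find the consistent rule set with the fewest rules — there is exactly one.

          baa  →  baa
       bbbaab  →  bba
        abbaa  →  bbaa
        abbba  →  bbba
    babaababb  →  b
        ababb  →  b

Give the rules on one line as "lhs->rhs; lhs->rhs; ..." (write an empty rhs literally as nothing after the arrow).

ab->b; bab->a

  | baa
  | bbbaab => bbbab => bba
  | abbaa => bbaa
  | abbba => bbba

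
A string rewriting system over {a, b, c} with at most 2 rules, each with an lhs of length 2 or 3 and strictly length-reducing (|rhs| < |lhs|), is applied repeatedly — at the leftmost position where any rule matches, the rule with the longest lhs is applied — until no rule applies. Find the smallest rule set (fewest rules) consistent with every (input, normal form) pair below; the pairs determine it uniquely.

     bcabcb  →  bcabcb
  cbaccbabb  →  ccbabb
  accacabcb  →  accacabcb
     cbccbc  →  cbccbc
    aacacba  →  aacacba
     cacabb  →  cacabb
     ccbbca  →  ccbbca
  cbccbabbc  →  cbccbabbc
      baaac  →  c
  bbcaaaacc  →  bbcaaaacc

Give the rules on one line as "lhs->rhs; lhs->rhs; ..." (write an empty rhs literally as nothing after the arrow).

  | bcabcb
  | cbaccbabb => ccbabb
  | accacabcb
  | cbccbc

baa->cb; bac->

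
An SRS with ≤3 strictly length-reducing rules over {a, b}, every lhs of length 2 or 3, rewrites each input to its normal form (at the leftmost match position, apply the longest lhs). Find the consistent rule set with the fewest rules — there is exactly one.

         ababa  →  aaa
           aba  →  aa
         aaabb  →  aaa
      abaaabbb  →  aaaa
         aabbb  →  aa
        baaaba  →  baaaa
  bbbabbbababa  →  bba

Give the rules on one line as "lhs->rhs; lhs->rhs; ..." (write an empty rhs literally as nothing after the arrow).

ab->a; bab->

  | ababa => aaba => aaa
  | aba => aa
  | aaabb => aaab => aaa
  | abaaabbb => aaaabbb => aaaabb => aaaab => aaaa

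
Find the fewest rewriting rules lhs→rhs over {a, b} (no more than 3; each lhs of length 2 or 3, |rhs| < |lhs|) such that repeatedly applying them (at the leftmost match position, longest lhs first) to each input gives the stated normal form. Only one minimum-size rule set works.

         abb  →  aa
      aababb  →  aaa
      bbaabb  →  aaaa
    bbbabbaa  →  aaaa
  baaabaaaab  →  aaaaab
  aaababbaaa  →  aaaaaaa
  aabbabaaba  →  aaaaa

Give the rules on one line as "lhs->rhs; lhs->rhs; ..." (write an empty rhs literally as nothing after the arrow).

  | abb => aa
  | aababb => aabb => aaa
  | bbaabb => aaabb => aaaa
  | bbbabbaa => ababbaa => abbaa => aaaa

ba->; bb->a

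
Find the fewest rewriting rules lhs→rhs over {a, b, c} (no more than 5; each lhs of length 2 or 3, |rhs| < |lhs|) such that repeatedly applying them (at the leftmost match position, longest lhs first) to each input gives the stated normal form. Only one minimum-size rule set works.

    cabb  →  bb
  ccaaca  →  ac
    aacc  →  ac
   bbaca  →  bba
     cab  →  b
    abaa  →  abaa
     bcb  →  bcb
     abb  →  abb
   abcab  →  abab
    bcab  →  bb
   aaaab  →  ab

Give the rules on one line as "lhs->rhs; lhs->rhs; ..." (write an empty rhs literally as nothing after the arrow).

  | cabb => bb
  | ccaaca => aaaca => acca => aaa => ac
  | aacc => aaa => ac
  | bbaca => bba

aaa->ac; abc->ab; ca->; cc->a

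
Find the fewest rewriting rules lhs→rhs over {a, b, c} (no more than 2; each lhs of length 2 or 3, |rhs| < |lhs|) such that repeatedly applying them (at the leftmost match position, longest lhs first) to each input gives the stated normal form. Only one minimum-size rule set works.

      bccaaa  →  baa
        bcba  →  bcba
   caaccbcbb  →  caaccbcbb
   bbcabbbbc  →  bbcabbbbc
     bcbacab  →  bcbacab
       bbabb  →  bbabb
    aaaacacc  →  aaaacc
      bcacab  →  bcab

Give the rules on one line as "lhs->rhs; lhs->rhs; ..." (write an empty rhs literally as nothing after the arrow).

  | bccaaa => baa
  | bcba
  | caaccbcbb
  | bbcabbbbc

cac->c; cca->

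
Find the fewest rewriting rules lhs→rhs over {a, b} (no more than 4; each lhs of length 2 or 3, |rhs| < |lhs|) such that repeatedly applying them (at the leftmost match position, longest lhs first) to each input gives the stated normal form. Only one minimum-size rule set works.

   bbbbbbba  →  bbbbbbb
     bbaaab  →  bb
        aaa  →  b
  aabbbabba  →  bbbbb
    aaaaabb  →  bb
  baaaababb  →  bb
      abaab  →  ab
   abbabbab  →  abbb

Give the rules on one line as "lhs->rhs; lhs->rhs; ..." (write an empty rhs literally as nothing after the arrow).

  | bbbbbbba => bbbbbbb
  | bbaaab => bbaab => bbab => bb
  | aaa => ba => b
  | aabbbabba => bbbbabba => bbbbba => bbbbb

aa->b; ba->b; bab->b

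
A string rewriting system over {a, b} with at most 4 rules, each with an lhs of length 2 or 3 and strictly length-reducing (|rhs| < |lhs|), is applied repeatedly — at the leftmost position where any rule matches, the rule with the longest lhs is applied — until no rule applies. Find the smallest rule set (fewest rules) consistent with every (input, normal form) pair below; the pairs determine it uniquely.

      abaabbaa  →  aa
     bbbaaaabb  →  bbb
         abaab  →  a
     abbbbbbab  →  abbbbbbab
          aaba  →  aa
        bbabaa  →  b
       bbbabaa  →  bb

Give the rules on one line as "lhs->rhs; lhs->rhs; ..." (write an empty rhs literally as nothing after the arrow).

  | abaabbaa => aabbaa => abaa => aa
  | bbbaaaabb => bbaabb => bbb
  | abaab => aab => a
  | abbbbbbab

aab->a; aba->a; baa->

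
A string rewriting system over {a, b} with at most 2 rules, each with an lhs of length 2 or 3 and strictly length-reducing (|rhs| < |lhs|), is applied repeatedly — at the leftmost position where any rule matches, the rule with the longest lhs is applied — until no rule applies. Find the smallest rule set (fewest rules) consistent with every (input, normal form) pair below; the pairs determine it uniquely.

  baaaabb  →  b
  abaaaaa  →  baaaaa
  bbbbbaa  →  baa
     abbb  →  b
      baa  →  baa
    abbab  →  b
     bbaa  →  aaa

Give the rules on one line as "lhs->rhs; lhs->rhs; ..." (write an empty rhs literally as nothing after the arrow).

ab->b; bb->a

  | baaaabb => baaabb => baabb => babb => bbb => ab => b
  | abaaaaa => baaaaa
  | bbbbbaa => abbbaa => bbbaa => abaa => baa
  | abbb => bbb => ab => b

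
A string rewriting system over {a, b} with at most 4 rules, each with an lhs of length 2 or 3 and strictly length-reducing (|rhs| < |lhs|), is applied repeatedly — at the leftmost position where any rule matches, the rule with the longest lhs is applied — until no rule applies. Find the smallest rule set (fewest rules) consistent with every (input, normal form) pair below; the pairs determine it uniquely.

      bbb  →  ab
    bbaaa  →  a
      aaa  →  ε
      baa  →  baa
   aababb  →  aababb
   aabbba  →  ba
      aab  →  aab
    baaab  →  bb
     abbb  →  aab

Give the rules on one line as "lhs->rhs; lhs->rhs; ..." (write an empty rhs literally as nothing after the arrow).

  | bbb => ab
  | bbaaa => aaaa => a
  | aaa => ε
  | baa

aaa->; bba->aa; bbb->ab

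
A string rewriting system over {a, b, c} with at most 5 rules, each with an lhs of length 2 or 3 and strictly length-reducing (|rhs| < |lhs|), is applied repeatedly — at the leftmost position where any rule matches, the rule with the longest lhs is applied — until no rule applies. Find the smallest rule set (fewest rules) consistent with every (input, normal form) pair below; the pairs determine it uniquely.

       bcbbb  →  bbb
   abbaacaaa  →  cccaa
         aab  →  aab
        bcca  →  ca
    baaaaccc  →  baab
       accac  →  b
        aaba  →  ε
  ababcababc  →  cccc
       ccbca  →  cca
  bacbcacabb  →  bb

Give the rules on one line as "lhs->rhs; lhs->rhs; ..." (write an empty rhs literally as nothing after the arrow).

aba->cc; abb->c; ac->b; bc->

  | bcbbb => bbb
  | abbaacaaa => caacaaa => cabaaa => cccaa
  | aab
  | bcca => ca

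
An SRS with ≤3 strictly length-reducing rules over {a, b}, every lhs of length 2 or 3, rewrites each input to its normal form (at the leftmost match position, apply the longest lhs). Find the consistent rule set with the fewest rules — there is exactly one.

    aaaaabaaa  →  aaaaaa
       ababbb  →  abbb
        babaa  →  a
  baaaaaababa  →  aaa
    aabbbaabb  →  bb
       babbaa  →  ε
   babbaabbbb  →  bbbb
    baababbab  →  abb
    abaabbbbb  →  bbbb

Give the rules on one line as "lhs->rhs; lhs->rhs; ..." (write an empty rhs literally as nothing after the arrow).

aab->; ba->

  | aaaaabaaa => aaaaaa
  | ababbb => abbb
  | babaa => baa => a
  | baaaaaababa => aaaaababa => aaaaba => aaa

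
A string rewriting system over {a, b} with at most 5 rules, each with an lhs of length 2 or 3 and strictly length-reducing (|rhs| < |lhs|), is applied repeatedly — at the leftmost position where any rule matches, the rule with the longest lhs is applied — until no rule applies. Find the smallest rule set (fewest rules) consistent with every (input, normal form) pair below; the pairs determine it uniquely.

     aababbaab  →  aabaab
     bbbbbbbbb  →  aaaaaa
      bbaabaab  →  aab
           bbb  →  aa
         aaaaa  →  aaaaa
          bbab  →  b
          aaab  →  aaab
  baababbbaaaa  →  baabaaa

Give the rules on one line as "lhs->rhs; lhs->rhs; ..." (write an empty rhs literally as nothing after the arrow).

bab->; bb->b; bba->b; bbb->aa

  | aababbaab => aabaab
  | bbbbbbbbb => aabbbbbb => aaaabbb => aaaaaa
  | bbaabaab => babaab => aab
  | bbb => aa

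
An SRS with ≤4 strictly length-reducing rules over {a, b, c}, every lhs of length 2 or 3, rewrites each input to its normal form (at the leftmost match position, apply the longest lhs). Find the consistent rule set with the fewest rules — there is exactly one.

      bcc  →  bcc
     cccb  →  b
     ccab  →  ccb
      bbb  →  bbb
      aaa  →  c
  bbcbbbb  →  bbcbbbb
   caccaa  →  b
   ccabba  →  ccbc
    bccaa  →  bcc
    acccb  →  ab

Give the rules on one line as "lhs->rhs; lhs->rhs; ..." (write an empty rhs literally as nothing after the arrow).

  | bcc
  | cccb => b
  | ccab => ccb
  | bbb

aa->b; ba->c; ca->c; ccc->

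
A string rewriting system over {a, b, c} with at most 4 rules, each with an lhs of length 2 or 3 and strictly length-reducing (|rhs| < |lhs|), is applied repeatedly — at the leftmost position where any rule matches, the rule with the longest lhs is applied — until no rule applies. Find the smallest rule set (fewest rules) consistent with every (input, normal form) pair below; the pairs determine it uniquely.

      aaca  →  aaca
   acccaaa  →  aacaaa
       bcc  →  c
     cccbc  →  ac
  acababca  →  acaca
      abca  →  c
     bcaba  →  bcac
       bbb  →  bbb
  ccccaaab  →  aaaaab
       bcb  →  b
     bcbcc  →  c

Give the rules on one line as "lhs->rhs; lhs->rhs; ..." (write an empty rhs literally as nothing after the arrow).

abc->b; ba->c; cb->; cc->a

  | aaca
  | acccaaa => aacaaa
  | bcc => ba => c
  | cccbc => acbc => ac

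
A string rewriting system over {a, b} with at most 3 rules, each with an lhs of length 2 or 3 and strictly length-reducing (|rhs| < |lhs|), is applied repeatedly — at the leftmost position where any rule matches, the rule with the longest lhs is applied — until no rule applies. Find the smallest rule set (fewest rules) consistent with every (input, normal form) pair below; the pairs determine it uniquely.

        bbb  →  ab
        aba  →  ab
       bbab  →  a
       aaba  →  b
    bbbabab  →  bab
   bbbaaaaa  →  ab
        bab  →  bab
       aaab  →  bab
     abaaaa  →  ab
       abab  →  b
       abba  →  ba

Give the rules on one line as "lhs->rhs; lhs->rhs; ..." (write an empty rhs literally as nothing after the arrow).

aa->b; aba->ab; bb->a

  | bbb => ab
  | aba => ab
  | bbab => aab => bb => a
  | aaba => bba => aa => b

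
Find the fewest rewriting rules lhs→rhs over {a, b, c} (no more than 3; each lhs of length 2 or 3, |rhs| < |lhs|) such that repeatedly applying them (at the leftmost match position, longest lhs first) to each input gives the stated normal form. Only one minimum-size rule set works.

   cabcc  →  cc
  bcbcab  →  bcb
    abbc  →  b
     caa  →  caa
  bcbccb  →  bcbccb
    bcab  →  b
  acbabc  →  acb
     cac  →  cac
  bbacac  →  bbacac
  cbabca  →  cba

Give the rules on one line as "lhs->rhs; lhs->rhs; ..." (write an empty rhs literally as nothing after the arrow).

  | cabcc => cc
  | bcbcab => bcb
  | abbc => bbc => b
  | caa

ab->b; bbc->b; cab->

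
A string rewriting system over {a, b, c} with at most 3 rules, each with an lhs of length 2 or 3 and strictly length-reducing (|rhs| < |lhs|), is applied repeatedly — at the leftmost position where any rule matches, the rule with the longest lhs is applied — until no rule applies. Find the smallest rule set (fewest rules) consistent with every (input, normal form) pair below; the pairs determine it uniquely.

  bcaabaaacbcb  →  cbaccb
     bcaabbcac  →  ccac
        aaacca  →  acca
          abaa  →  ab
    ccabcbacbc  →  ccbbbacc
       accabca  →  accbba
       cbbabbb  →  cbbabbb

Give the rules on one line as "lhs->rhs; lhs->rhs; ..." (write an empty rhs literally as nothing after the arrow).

  | bcaabaaacbcb => caabaaacbcb => cbaaacbcb => cbacbcb => cbaccb
  | bcaabbcac => caabbcac => cbbcac => cbcac => ccac
  | aaacca => acca
  | abaa => ab

aa->; abc->bb; bc->c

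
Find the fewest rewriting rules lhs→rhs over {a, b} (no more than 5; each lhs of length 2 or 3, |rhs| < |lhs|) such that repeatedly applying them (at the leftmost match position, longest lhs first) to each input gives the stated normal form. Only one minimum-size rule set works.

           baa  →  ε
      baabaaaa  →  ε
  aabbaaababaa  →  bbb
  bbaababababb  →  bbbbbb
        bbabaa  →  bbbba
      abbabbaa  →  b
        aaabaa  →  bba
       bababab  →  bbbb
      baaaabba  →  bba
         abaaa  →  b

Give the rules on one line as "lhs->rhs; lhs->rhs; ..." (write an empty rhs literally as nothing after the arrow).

aa->; ab->; aba->bb; baa->

  | baa => ε
  | baabaaaa => baaaa => aa => ε
  | aabbaaababaa => bbaaababaa => bababaa => bbbbaa => bbb
  | bbaababababb => bbabababb => bbbbbabb => bbbbbb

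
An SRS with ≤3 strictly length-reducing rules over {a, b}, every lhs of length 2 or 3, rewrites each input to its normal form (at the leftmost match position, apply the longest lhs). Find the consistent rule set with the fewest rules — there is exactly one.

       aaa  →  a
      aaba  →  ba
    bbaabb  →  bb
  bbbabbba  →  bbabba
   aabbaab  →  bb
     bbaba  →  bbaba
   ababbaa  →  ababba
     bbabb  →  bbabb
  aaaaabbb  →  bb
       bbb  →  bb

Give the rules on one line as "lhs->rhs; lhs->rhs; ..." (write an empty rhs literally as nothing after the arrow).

  | aaa => aa => a
  | aaba => ba
  | bbaabb => bbbb => bbb => bb
  | bbbabbba => bbabbba => bbabba

aa->a; aab->b; bbb->bb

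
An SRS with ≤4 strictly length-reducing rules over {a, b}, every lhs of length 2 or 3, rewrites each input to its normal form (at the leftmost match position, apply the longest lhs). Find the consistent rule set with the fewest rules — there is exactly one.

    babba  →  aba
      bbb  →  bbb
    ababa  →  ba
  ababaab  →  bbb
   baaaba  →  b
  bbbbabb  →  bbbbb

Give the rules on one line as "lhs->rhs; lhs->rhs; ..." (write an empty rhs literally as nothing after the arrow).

aa->b; bab->a; bba->b

  | babba => aba
  | bbb
  | ababa => aaa => ba
  | ababaab => aaaab => baab => bbb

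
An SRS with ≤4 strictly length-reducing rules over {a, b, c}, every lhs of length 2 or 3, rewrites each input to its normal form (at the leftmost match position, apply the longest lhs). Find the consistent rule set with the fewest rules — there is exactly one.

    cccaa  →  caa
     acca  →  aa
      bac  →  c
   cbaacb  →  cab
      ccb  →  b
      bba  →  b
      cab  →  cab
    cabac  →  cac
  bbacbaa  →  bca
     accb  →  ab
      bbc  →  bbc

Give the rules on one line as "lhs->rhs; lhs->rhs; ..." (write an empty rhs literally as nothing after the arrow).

acb->ab; ba->; cc->

  | cccaa => caa
  | acca => aa
  | bac => c
  | cbaacb => cacb => cab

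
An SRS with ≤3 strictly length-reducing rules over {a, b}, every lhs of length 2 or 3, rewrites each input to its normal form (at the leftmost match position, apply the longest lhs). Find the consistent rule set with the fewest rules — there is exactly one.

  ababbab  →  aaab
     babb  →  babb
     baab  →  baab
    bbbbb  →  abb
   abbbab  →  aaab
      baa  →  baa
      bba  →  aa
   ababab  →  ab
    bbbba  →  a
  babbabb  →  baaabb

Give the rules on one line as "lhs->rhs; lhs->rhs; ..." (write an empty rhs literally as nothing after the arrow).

aba->a; bba->aa; bbb->a

  | ababbab => abbab => aaab
  | babb
  | baab
  | bbbbb => abb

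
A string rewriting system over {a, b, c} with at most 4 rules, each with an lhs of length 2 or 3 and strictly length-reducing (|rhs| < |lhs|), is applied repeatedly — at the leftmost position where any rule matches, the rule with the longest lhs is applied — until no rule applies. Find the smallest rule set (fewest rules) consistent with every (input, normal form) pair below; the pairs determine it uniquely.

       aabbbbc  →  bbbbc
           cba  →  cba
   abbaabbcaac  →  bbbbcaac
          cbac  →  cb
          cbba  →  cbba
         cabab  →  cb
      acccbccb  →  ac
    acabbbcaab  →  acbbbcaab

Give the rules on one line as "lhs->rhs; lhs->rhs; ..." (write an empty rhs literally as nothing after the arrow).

aba->; abb->bb; bac->b; ccb->

  | aabbbbc => abbbbc => bbbbc
  | cba
  | abbaabbcaac => bbaabbcaac => bbabbcaac => bbbbcaac
  | cbac => cb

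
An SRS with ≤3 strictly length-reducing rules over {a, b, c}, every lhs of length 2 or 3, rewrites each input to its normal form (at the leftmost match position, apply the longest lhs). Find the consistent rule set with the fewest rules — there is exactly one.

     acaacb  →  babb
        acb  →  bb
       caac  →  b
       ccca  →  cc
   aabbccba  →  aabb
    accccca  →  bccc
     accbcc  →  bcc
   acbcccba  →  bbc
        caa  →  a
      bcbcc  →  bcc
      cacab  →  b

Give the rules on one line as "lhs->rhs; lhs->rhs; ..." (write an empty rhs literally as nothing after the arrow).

  | acaacb => baacb => babb
  | acb => bb
  | caac => ac => b
  | ccca => cc

ac->b; ca->; cb->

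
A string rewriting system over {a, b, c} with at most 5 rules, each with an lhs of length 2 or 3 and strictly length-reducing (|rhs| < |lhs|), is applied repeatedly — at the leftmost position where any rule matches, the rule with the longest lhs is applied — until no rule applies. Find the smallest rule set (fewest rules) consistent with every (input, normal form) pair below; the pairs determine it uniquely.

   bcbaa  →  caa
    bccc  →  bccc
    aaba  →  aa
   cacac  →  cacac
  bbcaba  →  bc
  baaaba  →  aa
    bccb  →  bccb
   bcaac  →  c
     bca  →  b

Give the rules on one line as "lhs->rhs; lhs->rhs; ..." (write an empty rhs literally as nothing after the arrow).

ba->; bba->c; bca->b; bcb->c

  | bcbaa => caa
  | bccc
  | aaba => aa
  | cacac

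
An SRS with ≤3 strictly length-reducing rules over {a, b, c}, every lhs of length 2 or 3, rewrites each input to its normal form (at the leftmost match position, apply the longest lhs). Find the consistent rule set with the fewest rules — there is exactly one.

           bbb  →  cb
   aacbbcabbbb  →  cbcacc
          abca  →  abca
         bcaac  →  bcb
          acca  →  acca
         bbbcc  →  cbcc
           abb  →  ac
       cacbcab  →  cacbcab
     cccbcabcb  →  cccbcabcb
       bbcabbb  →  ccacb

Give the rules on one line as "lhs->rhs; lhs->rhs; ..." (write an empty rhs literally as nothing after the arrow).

  | bbb => cb
  | aacbbcabbbb => bbbcabbbb => cbcabbbb => cbcacbb => cbcacc
  | abca
  | bcaac => bcb

aac->b; bb->c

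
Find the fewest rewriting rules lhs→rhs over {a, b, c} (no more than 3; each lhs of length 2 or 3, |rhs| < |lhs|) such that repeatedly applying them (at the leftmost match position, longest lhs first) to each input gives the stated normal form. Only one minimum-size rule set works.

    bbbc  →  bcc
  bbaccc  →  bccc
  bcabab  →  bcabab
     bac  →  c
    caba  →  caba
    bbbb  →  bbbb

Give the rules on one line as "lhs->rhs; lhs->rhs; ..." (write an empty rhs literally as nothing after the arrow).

bac->c; bbc->cc

  | bbbc => bcc
  | bbaccc => bccc
  | bcabab
  | bac => c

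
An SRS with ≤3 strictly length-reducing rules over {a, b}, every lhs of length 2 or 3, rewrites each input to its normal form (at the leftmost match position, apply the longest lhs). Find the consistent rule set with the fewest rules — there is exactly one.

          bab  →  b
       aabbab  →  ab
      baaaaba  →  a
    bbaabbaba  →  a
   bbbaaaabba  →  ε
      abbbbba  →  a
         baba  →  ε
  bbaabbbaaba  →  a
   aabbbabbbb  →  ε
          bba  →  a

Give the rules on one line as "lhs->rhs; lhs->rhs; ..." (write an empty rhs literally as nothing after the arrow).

  | bab => b
  | aabbab => bbab => ab
  | baaaaba => aaaba => aba => a
  | bbaabbaba => aabbaba => bbaba => aba => a

aa->; ba->; bb->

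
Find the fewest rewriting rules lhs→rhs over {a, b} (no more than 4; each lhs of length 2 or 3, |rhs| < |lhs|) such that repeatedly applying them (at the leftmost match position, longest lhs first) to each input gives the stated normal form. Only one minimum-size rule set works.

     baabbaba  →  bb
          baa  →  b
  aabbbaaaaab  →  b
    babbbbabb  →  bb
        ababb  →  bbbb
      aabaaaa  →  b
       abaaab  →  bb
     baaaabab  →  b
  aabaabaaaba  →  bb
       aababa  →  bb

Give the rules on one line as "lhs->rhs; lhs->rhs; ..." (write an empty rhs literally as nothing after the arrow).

aa->b; ab->b; aba->bb; ba->a

  | baabbaba => aabbaba => bbbaba => bbaba => baba => aba => bb
  | baa => aa => b
  | aabbbaaaaab => bbbbaaaaab => bbbaaaaab => bbaaaaab => baaaaab => aaaaab => baaab => aaab => bab => ab => b
  | babbbbabb => abbbbabb => bbbbabb => bbbabb => bbabb => babb => abb => bb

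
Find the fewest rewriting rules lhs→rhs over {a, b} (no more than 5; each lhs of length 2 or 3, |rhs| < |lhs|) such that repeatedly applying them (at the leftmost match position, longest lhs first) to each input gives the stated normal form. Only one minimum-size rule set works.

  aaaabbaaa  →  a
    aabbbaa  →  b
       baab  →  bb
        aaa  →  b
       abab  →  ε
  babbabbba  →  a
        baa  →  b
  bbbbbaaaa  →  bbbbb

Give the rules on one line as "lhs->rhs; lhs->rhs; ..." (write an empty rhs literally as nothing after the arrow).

  | aaaabbaaa => babbaaa => abbaaa => baaa => ba => a
  | aabbbaa => abbaa => baa => b
  | baab => bb
  | aaa => b

aaa->b; ab->; ba->a; baa->b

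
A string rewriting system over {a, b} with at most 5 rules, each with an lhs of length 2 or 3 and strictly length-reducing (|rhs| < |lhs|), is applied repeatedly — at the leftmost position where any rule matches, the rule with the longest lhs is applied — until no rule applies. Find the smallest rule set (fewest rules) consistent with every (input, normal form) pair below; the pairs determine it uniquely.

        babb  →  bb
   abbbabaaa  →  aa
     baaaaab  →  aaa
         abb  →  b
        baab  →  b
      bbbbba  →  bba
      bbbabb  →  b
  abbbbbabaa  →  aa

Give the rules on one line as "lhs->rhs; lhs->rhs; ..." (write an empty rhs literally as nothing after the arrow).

ab->; aba->aa; baa->ab; bbb->

  | babb => bb
  | abbbabaaa => bbabaaa => bbaaaa => babaa => baaa => aba => aa
  | baaaaab => abaaab => aaaab => aaa
  | abb => b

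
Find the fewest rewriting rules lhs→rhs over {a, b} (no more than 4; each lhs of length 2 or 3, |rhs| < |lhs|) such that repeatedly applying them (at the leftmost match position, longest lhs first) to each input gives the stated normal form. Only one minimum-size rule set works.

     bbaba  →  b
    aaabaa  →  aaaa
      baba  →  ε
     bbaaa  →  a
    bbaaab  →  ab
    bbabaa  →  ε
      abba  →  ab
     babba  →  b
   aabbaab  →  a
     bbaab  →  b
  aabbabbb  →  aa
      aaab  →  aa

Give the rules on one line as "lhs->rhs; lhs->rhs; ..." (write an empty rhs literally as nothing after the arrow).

aab->a; ba->; bbb->a

  | bbaba => bba => b
  | aaabaa => aaaa
  | baba => ba => ε
  | bbaaa => baa => a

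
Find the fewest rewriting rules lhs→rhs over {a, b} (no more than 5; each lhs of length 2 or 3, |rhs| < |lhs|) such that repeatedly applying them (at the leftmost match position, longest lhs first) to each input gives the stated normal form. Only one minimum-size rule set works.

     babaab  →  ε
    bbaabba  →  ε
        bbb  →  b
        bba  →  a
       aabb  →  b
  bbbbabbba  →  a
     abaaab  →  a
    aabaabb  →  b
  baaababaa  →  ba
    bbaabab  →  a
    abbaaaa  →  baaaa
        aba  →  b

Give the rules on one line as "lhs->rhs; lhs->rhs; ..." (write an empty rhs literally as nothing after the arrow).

  | babaab => bbab => ab => ε
  | bbaabba => aabba => baba => bb => ε
  | bbb => b
  | bba => a

aab->ba; ab->; aba->b; bb->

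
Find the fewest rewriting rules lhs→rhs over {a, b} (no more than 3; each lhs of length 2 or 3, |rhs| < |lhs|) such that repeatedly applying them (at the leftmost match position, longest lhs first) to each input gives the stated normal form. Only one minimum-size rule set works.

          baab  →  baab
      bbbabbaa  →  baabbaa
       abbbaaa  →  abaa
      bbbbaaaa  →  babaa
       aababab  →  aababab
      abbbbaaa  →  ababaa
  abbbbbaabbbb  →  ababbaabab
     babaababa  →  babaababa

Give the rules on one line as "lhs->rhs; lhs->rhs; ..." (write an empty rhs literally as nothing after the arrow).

  | baab
  | bbbabbaa => baabbaa
  | abbbaaa => abaaaa => abaaa => abaa
  | bbbbaaaa => babaaaa => babaaa => babaa

aaa->aa; bbb->ba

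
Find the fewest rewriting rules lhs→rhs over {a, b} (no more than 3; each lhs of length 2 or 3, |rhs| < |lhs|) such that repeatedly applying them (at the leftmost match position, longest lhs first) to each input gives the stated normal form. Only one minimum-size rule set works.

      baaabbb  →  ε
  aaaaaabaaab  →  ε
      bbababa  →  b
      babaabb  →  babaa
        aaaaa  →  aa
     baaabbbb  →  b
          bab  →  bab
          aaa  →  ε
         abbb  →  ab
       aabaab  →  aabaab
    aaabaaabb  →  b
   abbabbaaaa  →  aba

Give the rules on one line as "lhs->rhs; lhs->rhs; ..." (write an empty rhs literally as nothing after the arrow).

aaa->; bb->; bba->b

  | baaabbb => bbbb => bb => ε
  | aaaaaabaaab => aaabaaab => baaab => bb => ε
  | bbababa => bbaba => bba => b
  | babaabb => babaa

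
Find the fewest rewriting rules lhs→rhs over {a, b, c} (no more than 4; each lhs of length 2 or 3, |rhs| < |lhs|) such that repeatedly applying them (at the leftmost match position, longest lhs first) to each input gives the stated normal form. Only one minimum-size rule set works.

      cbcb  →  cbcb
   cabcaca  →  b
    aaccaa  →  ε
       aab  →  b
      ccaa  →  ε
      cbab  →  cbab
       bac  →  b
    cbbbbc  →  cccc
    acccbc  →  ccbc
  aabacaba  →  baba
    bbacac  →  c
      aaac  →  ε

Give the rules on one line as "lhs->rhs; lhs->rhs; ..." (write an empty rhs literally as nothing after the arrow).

  | cbcb
  | cabcaca => bcaca => bca => b
  | aaccaa => ccaa => ca => ε
  | aab => b

aa->; ac->; bb->c; ca->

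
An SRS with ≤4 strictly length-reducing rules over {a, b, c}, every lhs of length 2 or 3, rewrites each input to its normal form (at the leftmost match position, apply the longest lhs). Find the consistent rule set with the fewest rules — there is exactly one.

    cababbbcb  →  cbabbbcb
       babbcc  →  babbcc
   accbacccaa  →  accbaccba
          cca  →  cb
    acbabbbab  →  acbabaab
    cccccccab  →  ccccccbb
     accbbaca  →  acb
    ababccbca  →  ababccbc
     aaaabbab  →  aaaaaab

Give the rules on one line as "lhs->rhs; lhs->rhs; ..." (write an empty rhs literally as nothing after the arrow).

  | cababbbcb => cbabbbcb
  | babbcc
  | accbacccaa => accbaccba
  | cca => cb

aca->; bba->aa; ca->c; cca->cb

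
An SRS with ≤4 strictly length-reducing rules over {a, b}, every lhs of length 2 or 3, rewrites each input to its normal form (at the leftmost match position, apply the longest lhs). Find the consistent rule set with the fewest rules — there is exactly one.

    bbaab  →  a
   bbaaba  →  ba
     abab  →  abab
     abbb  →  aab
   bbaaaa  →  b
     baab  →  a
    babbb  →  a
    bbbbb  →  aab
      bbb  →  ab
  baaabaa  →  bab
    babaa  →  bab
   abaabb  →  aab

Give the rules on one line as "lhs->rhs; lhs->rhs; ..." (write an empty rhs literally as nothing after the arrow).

baa->b; bb->a; bba->ba

  | bbaab => baab => bb => a
  | bbaaba => baaba => bba => ba
  | abab
  | abbb => aab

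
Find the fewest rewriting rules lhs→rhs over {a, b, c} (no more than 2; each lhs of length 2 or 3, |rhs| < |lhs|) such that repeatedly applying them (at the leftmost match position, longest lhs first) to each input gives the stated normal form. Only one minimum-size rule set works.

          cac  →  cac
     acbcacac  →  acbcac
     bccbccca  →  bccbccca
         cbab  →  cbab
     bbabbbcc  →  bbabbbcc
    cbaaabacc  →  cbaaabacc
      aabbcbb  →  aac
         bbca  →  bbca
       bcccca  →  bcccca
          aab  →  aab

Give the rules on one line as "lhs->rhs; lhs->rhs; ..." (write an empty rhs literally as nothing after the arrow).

  | cac
  | acbcacac => acbcac
  | bccbccca
  | cbab

aca->a; bcb->c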